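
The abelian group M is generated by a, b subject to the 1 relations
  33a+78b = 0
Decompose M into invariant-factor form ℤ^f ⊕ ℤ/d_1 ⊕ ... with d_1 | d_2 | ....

rank_ℚ(R)=1; free=2−1=1
SNF(R) diag = [3] → torsion [3]

Answer: M ≅ ℤ^1 ⊕ ℤ/3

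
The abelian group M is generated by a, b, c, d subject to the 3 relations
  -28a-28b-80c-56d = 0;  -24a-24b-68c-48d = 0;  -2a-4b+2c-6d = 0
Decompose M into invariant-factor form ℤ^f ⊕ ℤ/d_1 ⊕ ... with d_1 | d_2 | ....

Answer: M ≅ ℤ^1 ⊕ ℤ/2 ⊕ ℤ/4 ⊕ ℤ/4

Derivation:
rank_ℚ(R)=3; free=4−3=1
SNF(R) diag = [2, 4, 4] → torsion [2, 4, 4]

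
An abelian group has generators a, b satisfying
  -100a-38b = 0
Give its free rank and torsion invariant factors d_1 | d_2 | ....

rank_ℚ(R)=1; free=2−1=1
SNF(R) diag = [2] → torsion [2]

Answer: M ≅ ℤ^1 ⊕ ℤ/2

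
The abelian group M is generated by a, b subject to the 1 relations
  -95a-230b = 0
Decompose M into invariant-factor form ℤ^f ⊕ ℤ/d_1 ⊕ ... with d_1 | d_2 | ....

Answer: M ≅ ℤ^1 ⊕ ℤ/5

Derivation:
rank_ℚ(R)=1; free=2−1=1
SNF(R) diag = [5] → torsion [5]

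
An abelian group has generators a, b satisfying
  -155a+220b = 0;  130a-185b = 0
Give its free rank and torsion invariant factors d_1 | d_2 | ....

rank_ℚ(R)=2; free=2−2=0
SNF(R) diag = [5, 15] → torsion [5, 15]

Answer: M ≅ ℤ/5 ⊕ ℤ/15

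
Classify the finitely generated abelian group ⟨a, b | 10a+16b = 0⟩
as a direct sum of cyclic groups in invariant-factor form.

rank_ℚ(R)=1; free=2−1=1
SNF(R) diag = [2] → torsion [2]

Answer: M ≅ ℤ^1 ⊕ ℤ/2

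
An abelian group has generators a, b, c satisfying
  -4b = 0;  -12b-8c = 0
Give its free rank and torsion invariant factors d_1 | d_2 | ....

Answer: M ≅ ℤ^1 ⊕ ℤ/4 ⊕ ℤ/8

Derivation:
rank_ℚ(R)=2; free=3−2=1
SNF(R) diag = [4, 8] → torsion [4, 8]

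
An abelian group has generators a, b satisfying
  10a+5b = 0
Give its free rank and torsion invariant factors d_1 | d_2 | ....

Answer: M ≅ ℤ^1 ⊕ ℤ/5

Derivation:
rank_ℚ(R)=1; free=2−1=1
SNF(R) diag = [5] → torsion [5]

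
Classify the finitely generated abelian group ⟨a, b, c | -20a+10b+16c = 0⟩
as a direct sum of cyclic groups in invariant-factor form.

rank_ℚ(R)=1; free=3−1=2
SNF(R) diag = [2] → torsion [2]

Answer: M ≅ ℤ^2 ⊕ ℤ/2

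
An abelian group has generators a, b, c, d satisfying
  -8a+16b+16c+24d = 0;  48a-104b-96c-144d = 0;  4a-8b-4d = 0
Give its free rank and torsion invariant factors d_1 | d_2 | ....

rank_ℚ(R)=3; free=4−3=1
SNF(R) diag = [4, 8, 16] → torsion [4, 8, 16]

Answer: M ≅ ℤ^1 ⊕ ℤ/4 ⊕ ℤ/8 ⊕ ℤ/16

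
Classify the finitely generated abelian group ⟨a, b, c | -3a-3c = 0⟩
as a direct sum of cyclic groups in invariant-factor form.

Answer: M ≅ ℤ^2 ⊕ ℤ/3

Derivation:
rank_ℚ(R)=1; free=3−1=2
SNF(R) diag = [3] → torsion [3]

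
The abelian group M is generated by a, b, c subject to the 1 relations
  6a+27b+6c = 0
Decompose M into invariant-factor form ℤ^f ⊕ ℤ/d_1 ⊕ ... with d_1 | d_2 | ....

Answer: M ≅ ℤ^2 ⊕ ℤ/3

Derivation:
rank_ℚ(R)=1; free=3−1=2
SNF(R) diag = [3] → torsion [3]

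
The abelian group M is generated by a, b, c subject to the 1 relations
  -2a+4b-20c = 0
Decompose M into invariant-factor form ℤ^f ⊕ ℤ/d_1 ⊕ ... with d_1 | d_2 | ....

Answer: M ≅ ℤ^2 ⊕ ℤ/2

Derivation:
rank_ℚ(R)=1; free=3−1=2
SNF(R) diag = [2] → torsion [2]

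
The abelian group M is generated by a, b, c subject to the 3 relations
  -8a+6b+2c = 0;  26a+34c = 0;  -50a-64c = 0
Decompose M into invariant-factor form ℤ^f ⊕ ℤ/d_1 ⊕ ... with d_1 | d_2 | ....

rank_ℚ(R)=3; free=3−3=0
SNF(R) diag = [2, 6, 18] → torsion [2, 6, 18]

Answer: M ≅ ℤ/2 ⊕ ℤ/6 ⊕ ℤ/18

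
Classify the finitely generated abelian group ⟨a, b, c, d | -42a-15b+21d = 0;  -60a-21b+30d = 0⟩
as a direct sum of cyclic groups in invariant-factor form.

rank_ℚ(R)=2; free=4−2=2
SNF(R) diag = [3, 3] → torsion [3, 3]

Answer: M ≅ ℤ^2 ⊕ ℤ/3 ⊕ ℤ/3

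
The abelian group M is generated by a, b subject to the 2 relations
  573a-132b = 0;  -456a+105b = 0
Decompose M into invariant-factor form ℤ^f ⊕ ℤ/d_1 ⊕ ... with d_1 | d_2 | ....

Answer: M ≅ ℤ/3 ⊕ ℤ/9

Derivation:
rank_ℚ(R)=2; free=2−2=0
SNF(R) diag = [3, 9] → torsion [3, 9]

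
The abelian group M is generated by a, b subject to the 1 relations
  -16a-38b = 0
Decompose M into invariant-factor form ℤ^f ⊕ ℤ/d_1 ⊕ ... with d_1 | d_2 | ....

rank_ℚ(R)=1; free=2−1=1
SNF(R) diag = [2] → torsion [2]

Answer: M ≅ ℤ^1 ⊕ ℤ/2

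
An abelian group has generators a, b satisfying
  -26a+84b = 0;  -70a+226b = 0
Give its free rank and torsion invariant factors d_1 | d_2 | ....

rank_ℚ(R)=2; free=2−2=0
SNF(R) diag = [2, 2] → torsion [2, 2]

Answer: M ≅ ℤ/2 ⊕ ℤ/2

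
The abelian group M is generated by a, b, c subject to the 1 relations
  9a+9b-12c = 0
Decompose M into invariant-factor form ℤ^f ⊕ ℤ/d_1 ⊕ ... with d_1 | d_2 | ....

Answer: M ≅ ℤ^2 ⊕ ℤ/3

Derivation:
rank_ℚ(R)=1; free=3−1=2
SNF(R) diag = [3] → torsion [3]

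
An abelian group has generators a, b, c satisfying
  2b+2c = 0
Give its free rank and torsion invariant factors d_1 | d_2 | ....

rank_ℚ(R)=1; free=3−1=2
SNF(R) diag = [2] → torsion [2]

Answer: M ≅ ℤ^2 ⊕ ℤ/2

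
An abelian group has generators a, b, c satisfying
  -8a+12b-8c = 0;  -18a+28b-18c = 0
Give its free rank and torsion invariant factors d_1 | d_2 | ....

rank_ℚ(R)=2; free=3−2=1
SNF(R) diag = [2, 4] → torsion [2, 4]

Answer: M ≅ ℤ^1 ⊕ ℤ/2 ⊕ ℤ/4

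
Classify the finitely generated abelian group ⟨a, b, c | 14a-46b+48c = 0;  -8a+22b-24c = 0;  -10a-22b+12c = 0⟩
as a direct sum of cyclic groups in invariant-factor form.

Answer: M ≅ ℤ/2 ⊕ ℤ/6 ⊕ ℤ/12

Derivation:
rank_ℚ(R)=3; free=3−3=0
SNF(R) diag = [2, 6, 12] → torsion [2, 6, 12]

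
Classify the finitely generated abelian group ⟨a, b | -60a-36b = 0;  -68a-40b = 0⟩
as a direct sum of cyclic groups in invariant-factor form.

rank_ℚ(R)=2; free=2−2=0
SNF(R) diag = [4, 12] → torsion [4, 12]

Answer: M ≅ ℤ/4 ⊕ ℤ/12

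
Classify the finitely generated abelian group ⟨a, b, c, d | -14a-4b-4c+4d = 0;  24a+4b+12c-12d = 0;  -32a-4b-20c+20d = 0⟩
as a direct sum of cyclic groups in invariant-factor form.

rank_ℚ(R)=3; free=4−3=1
SNF(R) diag = [2, 4, 8] → torsion [2, 4, 8]

Answer: M ≅ ℤ^1 ⊕ ℤ/2 ⊕ ℤ/4 ⊕ ℤ/8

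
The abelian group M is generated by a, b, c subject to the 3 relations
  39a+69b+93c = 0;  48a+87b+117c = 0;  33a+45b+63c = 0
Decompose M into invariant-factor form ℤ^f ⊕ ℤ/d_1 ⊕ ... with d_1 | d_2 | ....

Answer: M ≅ ℤ/3 ⊕ ℤ/3 ⊕ ℤ/6

Derivation:
rank_ℚ(R)=3; free=3−3=0
SNF(R) diag = [3, 3, 6] → torsion [3, 3, 6]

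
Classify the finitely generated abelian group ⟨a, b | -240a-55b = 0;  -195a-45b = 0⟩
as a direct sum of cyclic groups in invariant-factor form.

rank_ℚ(R)=2; free=2−2=0
SNF(R) diag = [5, 15] → torsion [5, 15]

Answer: M ≅ ℤ/5 ⊕ ℤ/15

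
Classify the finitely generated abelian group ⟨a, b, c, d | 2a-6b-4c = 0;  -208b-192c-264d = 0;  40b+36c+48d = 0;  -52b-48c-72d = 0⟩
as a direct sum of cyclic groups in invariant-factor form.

rank_ℚ(R)=4; free=4−4=0
SNF(R) diag = [2, 4, 12, 24] → torsion [2, 4, 12, 24]

Answer: M ≅ ℤ/2 ⊕ ℤ/4 ⊕ ℤ/12 ⊕ ℤ/24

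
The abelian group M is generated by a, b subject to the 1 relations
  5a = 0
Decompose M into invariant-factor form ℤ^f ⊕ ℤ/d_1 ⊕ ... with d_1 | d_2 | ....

Answer: M ≅ ℤ^1 ⊕ ℤ/5

Derivation:
rank_ℚ(R)=1; free=2−1=1
SNF(R) diag = [5] → torsion [5]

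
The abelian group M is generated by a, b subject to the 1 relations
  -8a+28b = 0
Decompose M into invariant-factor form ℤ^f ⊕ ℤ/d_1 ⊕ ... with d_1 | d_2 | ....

rank_ℚ(R)=1; free=2−1=1
SNF(R) diag = [4] → torsion [4]

Answer: M ≅ ℤ^1 ⊕ ℤ/4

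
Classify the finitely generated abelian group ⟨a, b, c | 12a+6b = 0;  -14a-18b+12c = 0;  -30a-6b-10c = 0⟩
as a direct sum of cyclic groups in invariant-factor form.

Answer: M ≅ ℤ/2 ⊕ ℤ/2 ⊕ ℤ/6

Derivation:
rank_ℚ(R)=3; free=3−3=0
SNF(R) diag = [2, 2, 6] → torsion [2, 2, 6]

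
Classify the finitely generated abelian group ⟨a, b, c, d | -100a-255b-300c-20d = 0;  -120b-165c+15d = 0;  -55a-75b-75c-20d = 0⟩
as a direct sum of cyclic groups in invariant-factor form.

rank_ℚ(R)=3; free=4−3=1
SNF(R) diag = [5, 15, 45] → torsion [5, 15, 45]

Answer: M ≅ ℤ^1 ⊕ ℤ/5 ⊕ ℤ/15 ⊕ ℤ/45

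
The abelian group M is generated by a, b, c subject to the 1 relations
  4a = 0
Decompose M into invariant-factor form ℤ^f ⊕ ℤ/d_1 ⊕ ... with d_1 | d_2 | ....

Answer: M ≅ ℤ^2 ⊕ ℤ/4

Derivation:
rank_ℚ(R)=1; free=3−1=2
SNF(R) diag = [4] → torsion [4]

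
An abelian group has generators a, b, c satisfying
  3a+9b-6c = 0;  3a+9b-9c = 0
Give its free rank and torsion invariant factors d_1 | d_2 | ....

rank_ℚ(R)=2; free=3−2=1
SNF(R) diag = [3, 3] → torsion [3, 3]

Answer: M ≅ ℤ^1 ⊕ ℤ/3 ⊕ ℤ/3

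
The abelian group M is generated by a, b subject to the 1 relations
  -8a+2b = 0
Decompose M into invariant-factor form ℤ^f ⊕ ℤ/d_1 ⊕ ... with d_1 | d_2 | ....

rank_ℚ(R)=1; free=2−1=1
SNF(R) diag = [2] → torsion [2]

Answer: M ≅ ℤ^1 ⊕ ℤ/2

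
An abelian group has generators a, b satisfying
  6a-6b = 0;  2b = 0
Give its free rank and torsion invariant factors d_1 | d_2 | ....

rank_ℚ(R)=2; free=2−2=0
SNF(R) diag = [2, 6] → torsion [2, 6]

Answer: M ≅ ℤ/2 ⊕ ℤ/6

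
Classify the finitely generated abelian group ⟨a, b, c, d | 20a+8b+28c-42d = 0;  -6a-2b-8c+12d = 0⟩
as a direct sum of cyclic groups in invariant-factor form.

Answer: M ≅ ℤ^2 ⊕ ℤ/2 ⊕ ℤ/2

Derivation:
rank_ℚ(R)=2; free=4−2=2
SNF(R) diag = [2, 2] → torsion [2, 2]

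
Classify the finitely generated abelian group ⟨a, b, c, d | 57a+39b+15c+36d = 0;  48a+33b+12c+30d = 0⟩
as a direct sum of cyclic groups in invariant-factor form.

Answer: M ≅ ℤ^2 ⊕ ℤ/3 ⊕ ℤ/3

Derivation:
rank_ℚ(R)=2; free=4−2=2
SNF(R) diag = [3, 3] → torsion [3, 3]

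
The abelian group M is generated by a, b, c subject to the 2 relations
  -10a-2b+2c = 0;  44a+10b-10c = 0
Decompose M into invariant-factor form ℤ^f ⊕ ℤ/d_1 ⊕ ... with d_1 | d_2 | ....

rank_ℚ(R)=2; free=3−2=1
SNF(R) diag = [2, 6] → torsion [2, 6]

Answer: M ≅ ℤ^1 ⊕ ℤ/2 ⊕ ℤ/6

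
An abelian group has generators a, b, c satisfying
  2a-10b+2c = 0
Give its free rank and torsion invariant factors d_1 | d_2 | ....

Answer: M ≅ ℤ^2 ⊕ ℤ/2

Derivation:
rank_ℚ(R)=1; free=3−1=2
SNF(R) diag = [2] → torsion [2]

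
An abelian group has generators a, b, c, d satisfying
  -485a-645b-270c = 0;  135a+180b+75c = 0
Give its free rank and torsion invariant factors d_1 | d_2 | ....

rank_ℚ(R)=2; free=4−2=2
SNF(R) diag = [5, 15] → torsion [5, 15]

Answer: M ≅ ℤ^2 ⊕ ℤ/5 ⊕ ℤ/15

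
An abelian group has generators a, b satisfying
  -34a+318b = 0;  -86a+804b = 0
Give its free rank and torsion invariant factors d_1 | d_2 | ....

rank_ℚ(R)=2; free=2−2=0
SNF(R) diag = [2, 6] → torsion [2, 6]

Answer: M ≅ ℤ/2 ⊕ ℤ/6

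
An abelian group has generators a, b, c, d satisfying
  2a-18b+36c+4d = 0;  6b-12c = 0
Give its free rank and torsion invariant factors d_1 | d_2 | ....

Answer: M ≅ ℤ^2 ⊕ ℤ/2 ⊕ ℤ/6

Derivation:
rank_ℚ(R)=2; free=4−2=2
SNF(R) diag = [2, 6] → torsion [2, 6]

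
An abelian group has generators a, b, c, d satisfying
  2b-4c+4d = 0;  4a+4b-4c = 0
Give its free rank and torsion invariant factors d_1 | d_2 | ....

Answer: M ≅ ℤ^2 ⊕ ℤ/2 ⊕ ℤ/4

Derivation:
rank_ℚ(R)=2; free=4−2=2
SNF(R) diag = [2, 4] → torsion [2, 4]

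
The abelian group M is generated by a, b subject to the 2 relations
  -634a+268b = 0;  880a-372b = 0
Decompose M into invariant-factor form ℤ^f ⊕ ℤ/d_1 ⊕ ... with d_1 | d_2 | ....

rank_ℚ(R)=2; free=2−2=0
SNF(R) diag = [2, 4] → torsion [2, 4]

Answer: M ≅ ℤ/2 ⊕ ℤ/4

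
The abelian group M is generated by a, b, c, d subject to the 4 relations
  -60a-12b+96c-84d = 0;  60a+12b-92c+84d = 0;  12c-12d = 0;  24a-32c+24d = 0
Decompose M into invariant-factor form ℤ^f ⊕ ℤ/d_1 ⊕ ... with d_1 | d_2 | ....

rank_ℚ(R)=4; free=4−4=0
SNF(R) diag = [4, 12, 12, 24] → torsion [4, 12, 12, 24]

Answer: M ≅ ℤ/4 ⊕ ℤ/12 ⊕ ℤ/12 ⊕ ℤ/24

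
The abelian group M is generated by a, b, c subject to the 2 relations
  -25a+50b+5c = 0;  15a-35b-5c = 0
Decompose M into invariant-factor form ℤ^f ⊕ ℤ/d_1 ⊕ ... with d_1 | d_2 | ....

Answer: M ≅ ℤ^1 ⊕ ℤ/5 ⊕ ℤ/5

Derivation:
rank_ℚ(R)=2; free=3−2=1
SNF(R) diag = [5, 5] → torsion [5, 5]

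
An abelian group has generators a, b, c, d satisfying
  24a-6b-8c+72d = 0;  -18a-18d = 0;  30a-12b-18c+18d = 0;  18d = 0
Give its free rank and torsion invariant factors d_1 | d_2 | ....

rank_ℚ(R)=4; free=4−4=0
SNF(R) diag = [2, 6, 18, 18] → torsion [2, 6, 18, 18]

Answer: M ≅ ℤ/2 ⊕ ℤ/6 ⊕ ℤ/18 ⊕ ℤ/18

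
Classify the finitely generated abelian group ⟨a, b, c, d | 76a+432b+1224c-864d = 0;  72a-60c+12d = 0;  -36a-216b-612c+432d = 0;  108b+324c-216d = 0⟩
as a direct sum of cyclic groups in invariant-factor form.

Answer: M ≅ ℤ/4 ⊕ ℤ/12 ⊕ ℤ/36 ⊕ ℤ/108

Derivation:
rank_ℚ(R)=4; free=4−4=0
SNF(R) diag = [4, 12, 36, 108] → torsion [4, 12, 36, 108]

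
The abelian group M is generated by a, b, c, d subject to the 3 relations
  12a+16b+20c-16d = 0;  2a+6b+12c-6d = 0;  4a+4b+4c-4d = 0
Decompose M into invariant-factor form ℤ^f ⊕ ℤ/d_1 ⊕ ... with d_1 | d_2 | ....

Answer: M ≅ ℤ^1 ⊕ ℤ/2 ⊕ ℤ/4 ⊕ ℤ/4

Derivation:
rank_ℚ(R)=3; free=4−3=1
SNF(R) diag = [2, 4, 4] → torsion [2, 4, 4]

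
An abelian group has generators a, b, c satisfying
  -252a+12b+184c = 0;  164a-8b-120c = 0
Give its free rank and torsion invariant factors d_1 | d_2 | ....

Answer: M ≅ ℤ^1 ⊕ ℤ/4 ⊕ ℤ/4

Derivation:
rank_ℚ(R)=2; free=3−2=1
SNF(R) diag = [4, 4] → torsion [4, 4]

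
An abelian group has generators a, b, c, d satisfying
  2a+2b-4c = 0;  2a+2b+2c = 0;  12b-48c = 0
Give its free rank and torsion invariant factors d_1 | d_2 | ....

Answer: M ≅ ℤ^1 ⊕ ℤ/2 ⊕ ℤ/6 ⊕ ℤ/12

Derivation:
rank_ℚ(R)=3; free=4−3=1
SNF(R) diag = [2, 6, 12] → torsion [2, 6, 12]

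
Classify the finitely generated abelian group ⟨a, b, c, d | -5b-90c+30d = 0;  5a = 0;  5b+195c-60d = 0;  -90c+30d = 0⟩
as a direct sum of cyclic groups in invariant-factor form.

rank_ℚ(R)=4; free=4−4=0
SNF(R) diag = [5, 5, 15, 30] → torsion [5, 5, 15, 30]

Answer: M ≅ ℤ/5 ⊕ ℤ/5 ⊕ ℤ/15 ⊕ ℤ/30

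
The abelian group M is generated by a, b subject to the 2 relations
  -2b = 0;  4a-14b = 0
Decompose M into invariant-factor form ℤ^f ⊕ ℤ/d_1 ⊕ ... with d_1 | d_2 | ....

Answer: M ≅ ℤ/2 ⊕ ℤ/4

Derivation:
rank_ℚ(R)=2; free=2−2=0
SNF(R) diag = [2, 4] → torsion [2, 4]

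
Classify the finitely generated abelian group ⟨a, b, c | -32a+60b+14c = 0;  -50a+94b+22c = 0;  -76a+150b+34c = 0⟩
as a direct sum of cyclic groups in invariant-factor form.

rank_ℚ(R)=3; free=3−3=0
SNF(R) diag = [2, 2, 6] → torsion [2, 2, 6]

Answer: M ≅ ℤ/2 ⊕ ℤ/2 ⊕ ℤ/6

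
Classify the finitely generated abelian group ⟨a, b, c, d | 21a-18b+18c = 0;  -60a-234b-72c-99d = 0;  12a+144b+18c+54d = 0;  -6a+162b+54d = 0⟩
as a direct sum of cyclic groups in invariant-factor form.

rank_ℚ(R)=4; free=4−4=0
SNF(R) diag = [3, 9, 18, 54] → torsion [3, 9, 18, 54]

Answer: M ≅ ℤ/3 ⊕ ℤ/9 ⊕ ℤ/18 ⊕ ℤ/54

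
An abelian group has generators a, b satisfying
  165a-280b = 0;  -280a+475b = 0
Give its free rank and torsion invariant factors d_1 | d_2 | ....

Answer: M ≅ ℤ/5 ⊕ ℤ/5

Derivation:
rank_ℚ(R)=2; free=2−2=0
SNF(R) diag = [5, 5] → torsion [5, 5]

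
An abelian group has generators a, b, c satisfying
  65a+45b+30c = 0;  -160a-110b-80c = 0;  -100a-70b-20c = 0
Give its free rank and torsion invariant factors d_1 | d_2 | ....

Answer: M ≅ ℤ/5 ⊕ ℤ/10 ⊕ ℤ/20

Derivation:
rank_ℚ(R)=3; free=3−3=0
SNF(R) diag = [5, 10, 20] → torsion [5, 10, 20]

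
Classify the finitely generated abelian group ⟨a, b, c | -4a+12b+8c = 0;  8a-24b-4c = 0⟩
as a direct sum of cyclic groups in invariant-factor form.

Answer: M ≅ ℤ^1 ⊕ ℤ/4 ⊕ ℤ/12

Derivation:
rank_ℚ(R)=2; free=3−2=1
SNF(R) diag = [4, 12] → torsion [4, 12]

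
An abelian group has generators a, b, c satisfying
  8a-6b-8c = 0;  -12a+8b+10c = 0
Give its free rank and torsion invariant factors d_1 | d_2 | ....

Answer: M ≅ ℤ^1 ⊕ ℤ/2 ⊕ ℤ/2

Derivation:
rank_ℚ(R)=2; free=3−2=1
SNF(R) diag = [2, 2] → torsion [2, 2]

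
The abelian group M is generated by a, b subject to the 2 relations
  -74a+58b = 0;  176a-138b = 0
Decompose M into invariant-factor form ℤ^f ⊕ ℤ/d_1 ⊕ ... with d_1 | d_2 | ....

Answer: M ≅ ℤ/2 ⊕ ℤ/2

Derivation:
rank_ℚ(R)=2; free=2−2=0
SNF(R) diag = [2, 2] → torsion [2, 2]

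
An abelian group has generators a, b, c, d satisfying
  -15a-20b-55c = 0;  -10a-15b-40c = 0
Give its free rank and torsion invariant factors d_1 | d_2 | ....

rank_ℚ(R)=2; free=4−2=2
SNF(R) diag = [5, 5] → torsion [5, 5]

Answer: M ≅ ℤ^2 ⊕ ℤ/5 ⊕ ℤ/5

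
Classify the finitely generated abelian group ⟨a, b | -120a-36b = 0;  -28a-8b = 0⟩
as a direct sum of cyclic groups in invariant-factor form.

Answer: M ≅ ℤ/4 ⊕ ℤ/12

Derivation:
rank_ℚ(R)=2; free=2−2=0
SNF(R) diag = [4, 12] → torsion [4, 12]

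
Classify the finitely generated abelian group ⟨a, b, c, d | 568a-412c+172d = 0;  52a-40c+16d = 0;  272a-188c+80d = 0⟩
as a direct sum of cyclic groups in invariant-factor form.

rank_ℚ(R)=3; free=4−3=1
SNF(R) diag = [4, 12, 36] → torsion [4, 12, 36]

Answer: M ≅ ℤ^1 ⊕ ℤ/4 ⊕ ℤ/12 ⊕ ℤ/36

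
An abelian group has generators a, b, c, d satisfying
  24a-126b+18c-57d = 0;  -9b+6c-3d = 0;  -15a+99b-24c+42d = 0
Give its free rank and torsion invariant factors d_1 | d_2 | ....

rank_ℚ(R)=3; free=4−3=1
SNF(R) diag = [3, 3, 9] → torsion [3, 3, 9]

Answer: M ≅ ℤ^1 ⊕ ℤ/3 ⊕ ℤ/3 ⊕ ℤ/9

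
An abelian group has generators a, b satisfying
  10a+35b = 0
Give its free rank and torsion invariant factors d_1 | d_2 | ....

Answer: M ≅ ℤ^1 ⊕ ℤ/5

Derivation:
rank_ℚ(R)=1; free=2−1=1
SNF(R) diag = [5] → torsion [5]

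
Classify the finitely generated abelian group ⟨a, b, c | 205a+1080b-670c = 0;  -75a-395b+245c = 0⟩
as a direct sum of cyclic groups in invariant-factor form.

rank_ℚ(R)=2; free=3−2=1
SNF(R) diag = [5, 5] → torsion [5, 5]

Answer: M ≅ ℤ^1 ⊕ ℤ/5 ⊕ ℤ/5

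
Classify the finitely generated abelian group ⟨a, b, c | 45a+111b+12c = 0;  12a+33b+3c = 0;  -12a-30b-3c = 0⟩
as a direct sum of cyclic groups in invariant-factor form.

Answer: M ≅ ℤ/3 ⊕ ℤ/3 ⊕ ℤ/3

Derivation:
rank_ℚ(R)=3; free=3−3=0
SNF(R) diag = [3, 3, 3] → torsion [3, 3, 3]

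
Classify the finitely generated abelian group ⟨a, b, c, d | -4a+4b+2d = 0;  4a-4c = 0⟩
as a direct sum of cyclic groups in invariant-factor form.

Answer: M ≅ ℤ^2 ⊕ ℤ/2 ⊕ ℤ/4

Derivation:
rank_ℚ(R)=2; free=4−2=2
SNF(R) diag = [2, 4] → torsion [2, 4]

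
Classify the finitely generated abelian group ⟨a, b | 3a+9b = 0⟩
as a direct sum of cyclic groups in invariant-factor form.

rank_ℚ(R)=1; free=2−1=1
SNF(R) diag = [3] → torsion [3]

Answer: M ≅ ℤ^1 ⊕ ℤ/3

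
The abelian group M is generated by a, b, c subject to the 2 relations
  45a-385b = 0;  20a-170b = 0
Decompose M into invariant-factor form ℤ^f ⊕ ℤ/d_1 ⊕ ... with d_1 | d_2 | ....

rank_ℚ(R)=2; free=3−2=1
SNF(R) diag = [5, 10] → torsion [5, 10]

Answer: M ≅ ℤ^1 ⊕ ℤ/5 ⊕ ℤ/10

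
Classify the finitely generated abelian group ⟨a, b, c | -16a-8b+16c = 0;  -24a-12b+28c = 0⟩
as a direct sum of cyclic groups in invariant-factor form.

Answer: M ≅ ℤ^1 ⊕ ℤ/4 ⊕ ℤ/8

Derivation:
rank_ℚ(R)=2; free=3−2=1
SNF(R) diag = [4, 8] → torsion [4, 8]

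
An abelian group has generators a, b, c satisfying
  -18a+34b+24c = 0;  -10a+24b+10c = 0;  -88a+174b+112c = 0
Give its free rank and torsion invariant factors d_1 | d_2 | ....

rank_ℚ(R)=3; free=3−3=0
SNF(R) diag = [2, 2, 6] → torsion [2, 2, 6]

Answer: M ≅ ℤ/2 ⊕ ℤ/2 ⊕ ℤ/6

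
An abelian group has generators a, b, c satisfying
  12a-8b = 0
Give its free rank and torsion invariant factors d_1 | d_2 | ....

Answer: M ≅ ℤ^2 ⊕ ℤ/4

Derivation:
rank_ℚ(R)=1; free=3−1=2
SNF(R) diag = [4] → torsion [4]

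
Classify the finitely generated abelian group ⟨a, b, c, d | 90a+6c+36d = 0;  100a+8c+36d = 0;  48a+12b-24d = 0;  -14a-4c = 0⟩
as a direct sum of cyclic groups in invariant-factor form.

rank_ℚ(R)=4; free=4−4=0
SNF(R) diag = [2, 6, 12, 36] → torsion [2, 6, 12, 36]

Answer: M ≅ ℤ/2 ⊕ ℤ/6 ⊕ ℤ/12 ⊕ ℤ/36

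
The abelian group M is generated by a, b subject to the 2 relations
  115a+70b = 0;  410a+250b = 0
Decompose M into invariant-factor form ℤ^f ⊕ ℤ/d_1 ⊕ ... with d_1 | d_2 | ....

Answer: M ≅ ℤ/5 ⊕ ℤ/10

Derivation:
rank_ℚ(R)=2; free=2−2=0
SNF(R) diag = [5, 10] → torsion [5, 10]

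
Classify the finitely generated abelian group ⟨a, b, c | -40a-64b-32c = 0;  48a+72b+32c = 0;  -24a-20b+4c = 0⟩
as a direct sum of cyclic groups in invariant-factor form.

rank_ℚ(R)=3; free=3−3=0
SNF(R) diag = [4, 8, 8] → torsion [4, 8, 8]

Answer: M ≅ ℤ/4 ⊕ ℤ/8 ⊕ ℤ/8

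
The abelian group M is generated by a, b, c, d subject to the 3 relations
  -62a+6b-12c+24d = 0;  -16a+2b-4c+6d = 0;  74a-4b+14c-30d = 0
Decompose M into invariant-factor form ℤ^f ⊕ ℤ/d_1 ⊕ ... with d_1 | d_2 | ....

rank_ℚ(R)=3; free=4−3=1
SNF(R) diag = [2, 2, 6] → torsion [2, 2, 6]

Answer: M ≅ ℤ^1 ⊕ ℤ/2 ⊕ ℤ/2 ⊕ ℤ/6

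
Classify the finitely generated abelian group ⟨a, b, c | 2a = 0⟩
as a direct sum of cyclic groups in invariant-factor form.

rank_ℚ(R)=1; free=3−1=2
SNF(R) diag = [2] → torsion [2]

Answer: M ≅ ℤ^2 ⊕ ℤ/2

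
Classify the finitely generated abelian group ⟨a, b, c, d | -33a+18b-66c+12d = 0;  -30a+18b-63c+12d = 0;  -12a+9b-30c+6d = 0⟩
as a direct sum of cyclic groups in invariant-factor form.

Answer: M ≅ ℤ^1 ⊕ ℤ/3 ⊕ ℤ/3 ⊕ ℤ/3

Derivation:
rank_ℚ(R)=3; free=4−3=1
SNF(R) diag = [3, 3, 3] → torsion [3, 3, 3]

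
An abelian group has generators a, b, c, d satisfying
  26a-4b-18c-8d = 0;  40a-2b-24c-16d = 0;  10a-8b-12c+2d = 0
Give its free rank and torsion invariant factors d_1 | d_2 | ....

Answer: M ≅ ℤ^1 ⊕ ℤ/2 ⊕ ℤ/6 ⊕ ℤ/6

Derivation:
rank_ℚ(R)=3; free=4−3=1
SNF(R) diag = [2, 6, 6] → torsion [2, 6, 6]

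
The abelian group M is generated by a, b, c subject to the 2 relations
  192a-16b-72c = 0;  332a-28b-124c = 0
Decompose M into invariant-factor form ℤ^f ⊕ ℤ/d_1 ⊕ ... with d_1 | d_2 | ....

Answer: M ≅ ℤ^1 ⊕ ℤ/4 ⊕ ℤ/8

Derivation:
rank_ℚ(R)=2; free=3−2=1
SNF(R) diag = [4, 8] → torsion [4, 8]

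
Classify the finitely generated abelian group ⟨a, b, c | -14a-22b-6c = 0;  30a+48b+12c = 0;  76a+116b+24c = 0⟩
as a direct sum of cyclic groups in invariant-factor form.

Answer: M ≅ ℤ/2 ⊕ ℤ/6 ⊕ ℤ/12

Derivation:
rank_ℚ(R)=3; free=3−3=0
SNF(R) diag = [2, 6, 12] → torsion [2, 6, 12]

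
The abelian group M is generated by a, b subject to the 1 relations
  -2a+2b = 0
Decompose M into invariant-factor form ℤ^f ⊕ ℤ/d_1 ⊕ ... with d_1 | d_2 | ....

Answer: M ≅ ℤ^1 ⊕ ℤ/2

Derivation:
rank_ℚ(R)=1; free=2−1=1
SNF(R) diag = [2] → torsion [2]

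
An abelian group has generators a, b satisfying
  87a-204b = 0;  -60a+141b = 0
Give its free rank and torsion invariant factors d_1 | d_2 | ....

Answer: M ≅ ℤ/3 ⊕ ℤ/9

Derivation:
rank_ℚ(R)=2; free=2−2=0
SNF(R) diag = [3, 9] → torsion [3, 9]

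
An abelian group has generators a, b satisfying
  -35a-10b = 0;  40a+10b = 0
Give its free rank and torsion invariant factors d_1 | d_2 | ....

Answer: M ≅ ℤ/5 ⊕ ℤ/10

Derivation:
rank_ℚ(R)=2; free=2−2=0
SNF(R) diag = [5, 10] → torsion [5, 10]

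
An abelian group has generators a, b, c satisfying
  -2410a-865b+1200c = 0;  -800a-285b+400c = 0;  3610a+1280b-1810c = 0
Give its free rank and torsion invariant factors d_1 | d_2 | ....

Answer: M ≅ ℤ/5 ⊕ ℤ/10 ⊕ ℤ/30

Derivation:
rank_ℚ(R)=3; free=3−3=0
SNF(R) diag = [5, 10, 30] → torsion [5, 10, 30]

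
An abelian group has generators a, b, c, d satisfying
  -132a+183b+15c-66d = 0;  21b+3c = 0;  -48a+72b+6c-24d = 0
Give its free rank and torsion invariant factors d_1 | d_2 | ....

Answer: M ≅ ℤ^1 ⊕ ℤ/3 ⊕ ℤ/6 ⊕ ℤ/18

Derivation:
rank_ℚ(R)=3; free=4−3=1
SNF(R) diag = [3, 6, 18] → torsion [3, 6, 18]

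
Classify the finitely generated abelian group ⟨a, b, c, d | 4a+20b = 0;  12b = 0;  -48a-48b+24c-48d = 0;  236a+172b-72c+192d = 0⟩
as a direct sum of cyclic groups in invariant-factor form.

Answer: M ≅ ℤ/4 ⊕ ℤ/12 ⊕ ℤ/24 ⊕ ℤ/48

Derivation:
rank_ℚ(R)=4; free=4−4=0
SNF(R) diag = [4, 12, 24, 48] → torsion [4, 12, 24, 48]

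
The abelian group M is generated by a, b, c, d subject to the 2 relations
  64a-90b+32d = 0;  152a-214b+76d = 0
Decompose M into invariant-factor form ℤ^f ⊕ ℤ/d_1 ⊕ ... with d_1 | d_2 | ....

rank_ℚ(R)=2; free=4−2=2
SNF(R) diag = [2, 4] → torsion [2, 4]

Answer: M ≅ ℤ^2 ⊕ ℤ/2 ⊕ ℤ/4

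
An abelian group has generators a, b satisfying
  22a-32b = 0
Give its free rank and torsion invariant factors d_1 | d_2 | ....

rank_ℚ(R)=1; free=2−1=1
SNF(R) diag = [2] → torsion [2]

Answer: M ≅ ℤ^1 ⊕ ℤ/2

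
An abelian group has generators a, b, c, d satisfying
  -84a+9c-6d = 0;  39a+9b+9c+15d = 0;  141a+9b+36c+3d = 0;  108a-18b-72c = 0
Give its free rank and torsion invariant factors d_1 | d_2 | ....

rank_ℚ(R)=4; free=4−4=0
SNF(R) diag = [3, 9, 18, 36] → torsion [3, 9, 18, 36]

Answer: M ≅ ℤ/3 ⊕ ℤ/9 ⊕ ℤ/18 ⊕ ℤ/36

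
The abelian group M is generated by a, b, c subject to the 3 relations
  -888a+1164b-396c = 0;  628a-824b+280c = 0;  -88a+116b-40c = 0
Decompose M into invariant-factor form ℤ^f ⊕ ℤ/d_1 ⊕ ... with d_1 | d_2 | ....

rank_ℚ(R)=3; free=3−3=0
SNF(R) diag = [4, 12, 12] → torsion [4, 12, 12]

Answer: M ≅ ℤ/4 ⊕ ℤ/12 ⊕ ℤ/12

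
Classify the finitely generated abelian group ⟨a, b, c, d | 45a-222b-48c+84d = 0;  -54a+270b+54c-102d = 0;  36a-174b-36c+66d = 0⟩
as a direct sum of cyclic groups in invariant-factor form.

rank_ℚ(R)=3; free=4−3=1
SNF(R) diag = [3, 6, 6] → torsion [3, 6, 6]

Answer: M ≅ ℤ^1 ⊕ ℤ/3 ⊕ ℤ/6 ⊕ ℤ/6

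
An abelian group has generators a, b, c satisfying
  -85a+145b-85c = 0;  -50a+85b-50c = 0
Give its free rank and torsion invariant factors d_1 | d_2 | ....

Answer: M ≅ ℤ^1 ⊕ ℤ/5 ⊕ ℤ/5

Derivation:
rank_ℚ(R)=2; free=3−2=1
SNF(R) diag = [5, 5] → torsion [5, 5]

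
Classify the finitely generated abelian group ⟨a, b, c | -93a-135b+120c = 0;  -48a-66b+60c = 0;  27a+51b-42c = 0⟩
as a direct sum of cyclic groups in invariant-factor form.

Answer: M ≅ ℤ/3 ⊕ ℤ/6 ⊕ ℤ/18

Derivation:
rank_ℚ(R)=3; free=3−3=0
SNF(R) diag = [3, 6, 18] → torsion [3, 6, 18]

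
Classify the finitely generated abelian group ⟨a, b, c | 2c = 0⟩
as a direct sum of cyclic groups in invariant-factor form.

Answer: M ≅ ℤ^2 ⊕ ℤ/2

Derivation:
rank_ℚ(R)=1; free=3−1=2
SNF(R) diag = [2] → torsion [2]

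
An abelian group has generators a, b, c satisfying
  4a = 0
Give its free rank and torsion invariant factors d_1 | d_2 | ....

Answer: M ≅ ℤ^2 ⊕ ℤ/4

Derivation:
rank_ℚ(R)=1; free=3−1=2
SNF(R) diag = [4] → torsion [4]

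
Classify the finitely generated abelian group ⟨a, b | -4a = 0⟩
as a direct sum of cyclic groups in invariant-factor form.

rank_ℚ(R)=1; free=2−1=1
SNF(R) diag = [4] → torsion [4]

Answer: M ≅ ℤ^1 ⊕ ℤ/4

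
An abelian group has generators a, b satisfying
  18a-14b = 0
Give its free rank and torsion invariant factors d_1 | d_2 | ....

rank_ℚ(R)=1; free=2−1=1
SNF(R) diag = [2] → torsion [2]

Answer: M ≅ ℤ^1 ⊕ ℤ/2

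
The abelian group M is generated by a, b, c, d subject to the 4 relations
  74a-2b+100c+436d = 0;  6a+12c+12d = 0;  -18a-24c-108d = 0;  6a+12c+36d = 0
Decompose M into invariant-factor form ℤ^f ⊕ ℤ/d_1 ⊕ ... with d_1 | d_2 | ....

rank_ℚ(R)=4; free=4−4=0
SNF(R) diag = [2, 6, 12, 24] → torsion [2, 6, 12, 24]

Answer: M ≅ ℤ/2 ⊕ ℤ/6 ⊕ ℤ/12 ⊕ ℤ/24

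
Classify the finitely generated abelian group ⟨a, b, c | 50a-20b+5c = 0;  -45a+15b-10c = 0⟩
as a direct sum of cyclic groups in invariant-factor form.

rank_ℚ(R)=2; free=3−2=1
SNF(R) diag = [5, 5] → torsion [5, 5]

Answer: M ≅ ℤ^1 ⊕ ℤ/5 ⊕ ℤ/5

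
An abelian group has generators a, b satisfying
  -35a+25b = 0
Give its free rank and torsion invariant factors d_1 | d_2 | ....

Answer: M ≅ ℤ^1 ⊕ ℤ/5

Derivation:
rank_ℚ(R)=1; free=2−1=1
SNF(R) diag = [5] → torsion [5]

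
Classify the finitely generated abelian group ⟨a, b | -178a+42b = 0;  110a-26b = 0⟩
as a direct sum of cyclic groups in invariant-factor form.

rank_ℚ(R)=2; free=2−2=0
SNF(R) diag = [2, 4] → torsion [2, 4]

Answer: M ≅ ℤ/2 ⊕ ℤ/4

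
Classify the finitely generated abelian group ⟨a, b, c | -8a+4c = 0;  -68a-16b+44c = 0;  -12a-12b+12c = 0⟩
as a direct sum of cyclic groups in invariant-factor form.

rank_ℚ(R)=3; free=3−3=0
SNF(R) diag = [4, 4, 12] → torsion [4, 4, 12]

Answer: M ≅ ℤ/4 ⊕ ℤ/4 ⊕ ℤ/12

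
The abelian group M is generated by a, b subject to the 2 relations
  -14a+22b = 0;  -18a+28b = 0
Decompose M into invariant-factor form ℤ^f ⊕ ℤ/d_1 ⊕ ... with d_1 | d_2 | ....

Answer: M ≅ ℤ/2 ⊕ ℤ/2

Derivation:
rank_ℚ(R)=2; free=2−2=0
SNF(R) diag = [2, 2] → torsion [2, 2]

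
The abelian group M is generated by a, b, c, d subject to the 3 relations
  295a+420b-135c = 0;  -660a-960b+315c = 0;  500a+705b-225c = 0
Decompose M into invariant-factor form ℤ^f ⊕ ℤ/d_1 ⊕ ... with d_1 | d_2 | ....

rank_ℚ(R)=3; free=4−3=1
SNF(R) diag = [5, 15, 45] → torsion [5, 15, 45]

Answer: M ≅ ℤ^1 ⊕ ℤ/5 ⊕ ℤ/15 ⊕ ℤ/45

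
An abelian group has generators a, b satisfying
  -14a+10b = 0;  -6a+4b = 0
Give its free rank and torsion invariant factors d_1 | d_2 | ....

Answer: M ≅ ℤ/2 ⊕ ℤ/2

Derivation:
rank_ℚ(R)=2; free=2−2=0
SNF(R) diag = [2, 2] → torsion [2, 2]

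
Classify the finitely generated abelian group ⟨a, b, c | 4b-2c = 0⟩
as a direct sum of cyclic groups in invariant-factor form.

Answer: M ≅ ℤ^2 ⊕ ℤ/2

Derivation:
rank_ℚ(R)=1; free=3−1=2
SNF(R) diag = [2] → torsion [2]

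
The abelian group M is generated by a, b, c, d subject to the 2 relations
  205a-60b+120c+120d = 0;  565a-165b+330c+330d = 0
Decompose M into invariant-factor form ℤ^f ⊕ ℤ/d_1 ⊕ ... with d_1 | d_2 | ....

Answer: M ≅ ℤ^2 ⊕ ℤ/5 ⊕ ℤ/15

Derivation:
rank_ℚ(R)=2; free=4−2=2
SNF(R) diag = [5, 15] → torsion [5, 15]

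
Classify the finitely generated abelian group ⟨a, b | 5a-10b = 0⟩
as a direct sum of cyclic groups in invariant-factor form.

rank_ℚ(R)=1; free=2−1=1
SNF(R) diag = [5] → torsion [5]

Answer: M ≅ ℤ^1 ⊕ ℤ/5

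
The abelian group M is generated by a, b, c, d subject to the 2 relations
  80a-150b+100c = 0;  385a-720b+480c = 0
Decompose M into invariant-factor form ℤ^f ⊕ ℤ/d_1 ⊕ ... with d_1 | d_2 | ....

rank_ℚ(R)=2; free=4−2=2
SNF(R) diag = [5, 10] → torsion [5, 10]

Answer: M ≅ ℤ^2 ⊕ ℤ/5 ⊕ ℤ/10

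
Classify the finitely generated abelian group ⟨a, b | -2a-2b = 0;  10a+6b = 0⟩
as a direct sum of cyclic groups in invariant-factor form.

Answer: M ≅ ℤ/2 ⊕ ℤ/4

Derivation:
rank_ℚ(R)=2; free=2−2=0
SNF(R) diag = [2, 4] → torsion [2, 4]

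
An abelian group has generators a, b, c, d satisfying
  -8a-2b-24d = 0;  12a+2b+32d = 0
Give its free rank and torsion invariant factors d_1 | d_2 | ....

rank_ℚ(R)=2; free=4−2=2
SNF(R) diag = [2, 4] → torsion [2, 4]

Answer: M ≅ ℤ^2 ⊕ ℤ/2 ⊕ ℤ/4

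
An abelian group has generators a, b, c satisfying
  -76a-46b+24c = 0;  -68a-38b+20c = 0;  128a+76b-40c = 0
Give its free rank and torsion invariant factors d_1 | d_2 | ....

Answer: M ≅ ℤ/2 ⊕ ℤ/4 ⊕ ℤ/8

Derivation:
rank_ℚ(R)=3; free=3−3=0
SNF(R) diag = [2, 4, 8] → torsion [2, 4, 8]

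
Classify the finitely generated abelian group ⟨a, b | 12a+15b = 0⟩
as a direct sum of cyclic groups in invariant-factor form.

rank_ℚ(R)=1; free=2−1=1
SNF(R) diag = [3] → torsion [3]

Answer: M ≅ ℤ^1 ⊕ ℤ/3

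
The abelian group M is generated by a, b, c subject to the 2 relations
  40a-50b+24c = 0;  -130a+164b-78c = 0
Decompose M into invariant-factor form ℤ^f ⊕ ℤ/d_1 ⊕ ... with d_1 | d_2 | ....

Answer: M ≅ ℤ^1 ⊕ ℤ/2 ⊕ ℤ/6

Derivation:
rank_ℚ(R)=2; free=3−2=1
SNF(R) diag = [2, 6] → torsion [2, 6]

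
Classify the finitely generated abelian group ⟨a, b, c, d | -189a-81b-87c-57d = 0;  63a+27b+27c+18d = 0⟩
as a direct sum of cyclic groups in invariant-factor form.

rank_ℚ(R)=2; free=4−2=2
SNF(R) diag = [3, 9] → torsion [3, 9]

Answer: M ≅ ℤ^2 ⊕ ℤ/3 ⊕ ℤ/9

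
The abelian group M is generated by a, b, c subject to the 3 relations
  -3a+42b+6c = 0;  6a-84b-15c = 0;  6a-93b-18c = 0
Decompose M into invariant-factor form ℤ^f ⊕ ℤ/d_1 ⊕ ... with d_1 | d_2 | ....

Answer: M ≅ ℤ/3 ⊕ ℤ/3 ⊕ ℤ/9

Derivation:
rank_ℚ(R)=3; free=3−3=0
SNF(R) diag = [3, 3, 9] → torsion [3, 3, 9]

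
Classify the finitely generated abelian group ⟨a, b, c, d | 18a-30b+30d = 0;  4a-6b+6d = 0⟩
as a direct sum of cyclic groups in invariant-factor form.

rank_ℚ(R)=2; free=4−2=2
SNF(R) diag = [2, 6] → torsion [2, 6]

Answer: M ≅ ℤ^2 ⊕ ℤ/2 ⊕ ℤ/6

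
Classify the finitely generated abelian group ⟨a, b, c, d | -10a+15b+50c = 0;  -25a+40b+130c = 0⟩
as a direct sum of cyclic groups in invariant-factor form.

rank_ℚ(R)=2; free=4−2=2
SNF(R) diag = [5, 5] → torsion [5, 5]

Answer: M ≅ ℤ^2 ⊕ ℤ/5 ⊕ ℤ/5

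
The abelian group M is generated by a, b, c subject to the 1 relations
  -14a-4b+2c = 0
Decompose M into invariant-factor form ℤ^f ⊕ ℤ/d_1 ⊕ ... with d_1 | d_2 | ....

rank_ℚ(R)=1; free=3−1=2
SNF(R) diag = [2] → torsion [2]

Answer: M ≅ ℤ^2 ⊕ ℤ/2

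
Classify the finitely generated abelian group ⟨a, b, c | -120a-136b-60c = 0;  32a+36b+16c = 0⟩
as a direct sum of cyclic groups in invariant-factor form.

Answer: M ≅ ℤ^1 ⊕ ℤ/4 ⊕ ℤ/4

Derivation:
rank_ℚ(R)=2; free=3−2=1
SNF(R) diag = [4, 4] → torsion [4, 4]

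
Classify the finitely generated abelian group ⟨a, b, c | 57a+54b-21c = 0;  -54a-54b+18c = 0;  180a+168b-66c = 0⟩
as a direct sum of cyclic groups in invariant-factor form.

Answer: M ≅ ℤ/3 ⊕ ℤ/6 ⊕ ℤ/18

Derivation:
rank_ℚ(R)=3; free=3−3=0
SNF(R) diag = [3, 6, 18] → torsion [3, 6, 18]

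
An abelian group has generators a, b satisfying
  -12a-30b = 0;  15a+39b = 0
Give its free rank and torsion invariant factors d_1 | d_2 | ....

rank_ℚ(R)=2; free=2−2=0
SNF(R) diag = [3, 6] → torsion [3, 6]

Answer: M ≅ ℤ/3 ⊕ ℤ/6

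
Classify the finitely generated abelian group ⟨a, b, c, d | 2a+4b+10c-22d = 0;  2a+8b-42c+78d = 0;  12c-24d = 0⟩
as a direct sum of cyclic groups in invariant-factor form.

rank_ℚ(R)=3; free=4−3=1
SNF(R) diag = [2, 4, 12] → torsion [2, 4, 12]

Answer: M ≅ ℤ^1 ⊕ ℤ/2 ⊕ ℤ/4 ⊕ ℤ/12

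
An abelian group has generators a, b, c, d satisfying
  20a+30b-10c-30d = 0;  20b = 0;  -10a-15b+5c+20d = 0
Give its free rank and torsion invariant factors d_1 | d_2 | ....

Answer: M ≅ ℤ^1 ⊕ ℤ/5 ⊕ ℤ/10 ⊕ ℤ/20

Derivation:
rank_ℚ(R)=3; free=4−3=1
SNF(R) diag = [5, 10, 20] → torsion [5, 10, 20]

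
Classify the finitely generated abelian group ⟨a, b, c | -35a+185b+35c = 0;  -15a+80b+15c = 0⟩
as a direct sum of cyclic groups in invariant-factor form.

Answer: M ≅ ℤ^1 ⊕ ℤ/5 ⊕ ℤ/5

Derivation:
rank_ℚ(R)=2; free=3−2=1
SNF(R) diag = [5, 5] → torsion [5, 5]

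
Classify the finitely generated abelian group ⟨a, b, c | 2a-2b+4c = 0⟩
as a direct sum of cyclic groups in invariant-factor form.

rank_ℚ(R)=1; free=3−1=2
SNF(R) diag = [2] → torsion [2]

Answer: M ≅ ℤ^2 ⊕ ℤ/2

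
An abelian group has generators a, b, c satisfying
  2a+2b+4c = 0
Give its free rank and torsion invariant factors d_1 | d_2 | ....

rank_ℚ(R)=1; free=3−1=2
SNF(R) diag = [2] → torsion [2]

Answer: M ≅ ℤ^2 ⊕ ℤ/2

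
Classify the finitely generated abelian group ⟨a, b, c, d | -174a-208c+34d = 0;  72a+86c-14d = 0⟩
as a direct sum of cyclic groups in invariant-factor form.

rank_ℚ(R)=2; free=4−2=2
SNF(R) diag = [2, 6] → torsion [2, 6]

Answer: M ≅ ℤ^2 ⊕ ℤ/2 ⊕ ℤ/6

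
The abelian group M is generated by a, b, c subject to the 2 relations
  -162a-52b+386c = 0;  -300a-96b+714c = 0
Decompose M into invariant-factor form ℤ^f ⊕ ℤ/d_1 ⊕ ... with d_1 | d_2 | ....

rank_ℚ(R)=2; free=3−2=1
SNF(R) diag = [2, 6] → torsion [2, 6]

Answer: M ≅ ℤ^1 ⊕ ℤ/2 ⊕ ℤ/6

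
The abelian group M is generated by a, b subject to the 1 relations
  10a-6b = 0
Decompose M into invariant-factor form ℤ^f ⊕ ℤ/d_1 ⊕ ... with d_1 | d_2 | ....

Answer: M ≅ ℤ^1 ⊕ ℤ/2

Derivation:
rank_ℚ(R)=1; free=2−1=1
SNF(R) diag = [2] → torsion [2]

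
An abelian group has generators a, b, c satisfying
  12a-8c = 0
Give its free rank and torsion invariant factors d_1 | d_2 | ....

rank_ℚ(R)=1; free=3−1=2
SNF(R) diag = [4] → torsion [4]

Answer: M ≅ ℤ^2 ⊕ ℤ/4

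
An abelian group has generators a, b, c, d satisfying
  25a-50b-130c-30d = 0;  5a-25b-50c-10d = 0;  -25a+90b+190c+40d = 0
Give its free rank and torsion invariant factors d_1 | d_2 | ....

Answer: M ≅ ℤ^1 ⊕ ℤ/5 ⊕ ℤ/5 ⊕ ℤ/10

Derivation:
rank_ℚ(R)=3; free=4−3=1
SNF(R) diag = [5, 5, 10] → torsion [5, 5, 10]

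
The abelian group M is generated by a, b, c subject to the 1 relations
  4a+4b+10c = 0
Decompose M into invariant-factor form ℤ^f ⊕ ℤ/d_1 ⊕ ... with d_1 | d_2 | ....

Answer: M ≅ ℤ^2 ⊕ ℤ/2

Derivation:
rank_ℚ(R)=1; free=3−1=2
SNF(R) diag = [2] → torsion [2]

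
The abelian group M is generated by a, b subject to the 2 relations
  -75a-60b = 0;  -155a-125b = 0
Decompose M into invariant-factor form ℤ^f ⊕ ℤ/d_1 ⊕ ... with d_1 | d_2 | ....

rank_ℚ(R)=2; free=2−2=0
SNF(R) diag = [5, 15] → torsion [5, 15]

Answer: M ≅ ℤ/5 ⊕ ℤ/15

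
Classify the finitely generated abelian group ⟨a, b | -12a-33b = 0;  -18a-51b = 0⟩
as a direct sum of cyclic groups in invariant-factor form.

Answer: M ≅ ℤ/3 ⊕ ℤ/6

Derivation:
rank_ℚ(R)=2; free=2−2=0
SNF(R) diag = [3, 6] → torsion [3, 6]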